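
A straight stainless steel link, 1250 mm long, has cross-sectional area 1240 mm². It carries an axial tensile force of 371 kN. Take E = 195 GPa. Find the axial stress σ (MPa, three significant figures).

299 MPa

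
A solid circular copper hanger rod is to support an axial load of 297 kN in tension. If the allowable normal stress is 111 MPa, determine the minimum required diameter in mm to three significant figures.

58.4 mm

Required area A ≥ P/σ_allow = 297000/111 = 2676 mm².
For a solid circular section, d ≥ √(4A/π) = 58.37 mm.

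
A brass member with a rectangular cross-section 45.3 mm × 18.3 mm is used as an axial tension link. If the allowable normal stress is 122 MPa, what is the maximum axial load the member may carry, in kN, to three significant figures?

A = 829 mm².
P_max = σ_allow · A = 122 · 829 = 101100 N = 101.1 kN.

101 kN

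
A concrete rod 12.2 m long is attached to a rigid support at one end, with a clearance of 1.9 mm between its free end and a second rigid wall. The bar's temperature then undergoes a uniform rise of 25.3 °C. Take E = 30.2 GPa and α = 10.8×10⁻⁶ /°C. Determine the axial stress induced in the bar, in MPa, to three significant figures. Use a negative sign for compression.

-3.55 MPa

Free thermal expansion αLΔT = 10.8e-6 · 12200 · 25.3 = 3.334 mm.
The walls engage after the gap closes; constrained expansion = 3.334 − 1.9 = 1.434 mm.
The walls impose strain ε = −(1.434)/12200 = -1.1750e-04; σ = Eε = 30200 · -1.1750e-04 = -3.549 MPa.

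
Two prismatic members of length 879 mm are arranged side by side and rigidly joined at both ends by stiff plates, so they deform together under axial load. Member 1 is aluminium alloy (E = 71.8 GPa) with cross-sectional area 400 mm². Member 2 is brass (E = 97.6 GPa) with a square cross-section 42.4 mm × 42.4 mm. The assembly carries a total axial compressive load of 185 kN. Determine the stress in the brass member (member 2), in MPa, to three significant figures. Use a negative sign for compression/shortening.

-88.4 MPa

A_2 = 1798 mm².
Equal strain + equilibrium ⇒ each member carries load in proportion to AE: A₁E₁ = 28720000 N, A₂E₂ = 175500000 N, ΣAE = 204200000 N.
σ₂ = P·E₂/ΣAE = -185000·97600/204200000 = -88.43 MPa.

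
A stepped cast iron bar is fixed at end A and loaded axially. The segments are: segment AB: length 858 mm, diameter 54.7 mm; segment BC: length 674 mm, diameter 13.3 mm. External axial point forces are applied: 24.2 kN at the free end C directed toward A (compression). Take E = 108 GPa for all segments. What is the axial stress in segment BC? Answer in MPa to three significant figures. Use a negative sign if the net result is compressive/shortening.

Internal axial forces (sectioning from the free end, tension +): N_BC = -24.2 kN, N_AB = -24.2 kN.
A_BC = 138.9 mm².
σ_BC = N_BC/A_BC = -24200/138.9 = -174.2 MPa.

-174 MPa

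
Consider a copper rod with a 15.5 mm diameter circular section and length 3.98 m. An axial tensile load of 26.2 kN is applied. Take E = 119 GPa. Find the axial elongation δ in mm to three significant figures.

4.64 mm

A = 188.7 mm².
δ_mech = NL/(AE) = 26200·3980/(188.7·119000) = 4.644 mm.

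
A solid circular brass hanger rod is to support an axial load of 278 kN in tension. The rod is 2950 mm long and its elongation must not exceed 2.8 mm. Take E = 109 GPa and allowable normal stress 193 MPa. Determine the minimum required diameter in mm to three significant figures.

58.5 mm

Required area A ≥ P/σ_allow = 278000/193 = 1440 mm².
For a solid circular section, d ≥ √(4A/π) = 42.83 mm.
Elongation limit: A ≥ PL/(Eδ_allow) = 278000·2950/(109000·2.8) = 2687 mm² ⇒ d ≥ 58.49 mm.
The elongation limit governs.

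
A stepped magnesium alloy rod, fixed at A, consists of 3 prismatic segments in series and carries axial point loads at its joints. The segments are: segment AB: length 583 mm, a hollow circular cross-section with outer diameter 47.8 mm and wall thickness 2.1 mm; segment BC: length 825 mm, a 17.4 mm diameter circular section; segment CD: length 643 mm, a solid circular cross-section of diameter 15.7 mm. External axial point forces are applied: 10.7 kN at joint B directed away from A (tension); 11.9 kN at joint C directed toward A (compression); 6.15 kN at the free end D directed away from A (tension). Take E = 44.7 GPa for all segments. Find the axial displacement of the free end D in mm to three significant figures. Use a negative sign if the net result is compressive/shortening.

0.225 mm

Internal axial forces (sectioning from the free end, tension +): N_CD = 6.15 kN, N_BC = -5.75 kN, N_AB = 4.95 kN.
A_AB = 301.5 mm².
A_BC = 237.8 mm².
A_CD = 193.6 mm².
δ_AB = 4950·583/(301.5·44700) = 0.2141 mm
δ_BC = -5750·825/(237.8·44700) = -0.4463 mm
δ_CD = 6150·643/(193.6·44700) = 0.457 mm
δ = Σδ_i = 0.2248 mm.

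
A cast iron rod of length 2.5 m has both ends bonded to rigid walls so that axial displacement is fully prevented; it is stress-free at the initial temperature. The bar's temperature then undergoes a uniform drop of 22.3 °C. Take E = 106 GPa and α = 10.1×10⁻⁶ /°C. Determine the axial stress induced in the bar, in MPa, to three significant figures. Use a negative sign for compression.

23.9 MPa

Free thermal expansion αLΔT = 10.1e-6 · 2500 · -22.3 = -0.5631 mm.
The walls impose strain ε = −(-0.5631)/2500 = 2.2523e-04; σ = Eε = 106000 · 2.2523e-04 = 23.87 MPa.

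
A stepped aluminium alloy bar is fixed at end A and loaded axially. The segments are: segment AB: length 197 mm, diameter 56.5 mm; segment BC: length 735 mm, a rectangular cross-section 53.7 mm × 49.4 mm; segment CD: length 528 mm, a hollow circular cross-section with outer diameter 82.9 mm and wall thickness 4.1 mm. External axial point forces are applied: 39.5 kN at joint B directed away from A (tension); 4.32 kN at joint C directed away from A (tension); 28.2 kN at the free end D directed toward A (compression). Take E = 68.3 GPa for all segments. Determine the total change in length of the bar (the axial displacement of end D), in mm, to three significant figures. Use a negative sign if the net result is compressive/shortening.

Internal axial forces (sectioning from the free end, tension +): N_CD = -28.2 kN, N_BC = -23.88 kN, N_AB = 15.62 kN.
A_AB = 2507 mm².
A_BC = 2653 mm².
A_CD = 1015 mm².
δ_AB = 15620·197/(2507·68300) = 0.01797 mm
δ_BC = -23880·735/(2653·68300) = -0.09687 mm
δ_CD = -28200·528/(1015·68300) = -0.2148 mm
δ = Σδ_i = -0.2937 mm.

-0.294 mm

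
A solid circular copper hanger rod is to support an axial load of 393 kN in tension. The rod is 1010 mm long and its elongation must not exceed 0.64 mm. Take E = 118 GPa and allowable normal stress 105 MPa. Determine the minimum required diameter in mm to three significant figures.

Required area A ≥ P/σ_allow = 393000/105 = 3743 mm².
For a solid circular section, d ≥ √(4A/π) = 69.03 mm.
Elongation limit: A ≥ PL/(Eδ_allow) = 393000·1010/(118000·0.64) = 5256 mm² ⇒ d ≥ 81.81 mm.
The elongation limit governs.

81.8 mm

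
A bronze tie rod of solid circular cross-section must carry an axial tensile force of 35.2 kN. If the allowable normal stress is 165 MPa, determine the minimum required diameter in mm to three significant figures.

Required area A ≥ P/σ_allow = 35200/165 = 213.3 mm².
For a solid circular section, d ≥ √(4A/π) = 16.48 mm.

16.5 mm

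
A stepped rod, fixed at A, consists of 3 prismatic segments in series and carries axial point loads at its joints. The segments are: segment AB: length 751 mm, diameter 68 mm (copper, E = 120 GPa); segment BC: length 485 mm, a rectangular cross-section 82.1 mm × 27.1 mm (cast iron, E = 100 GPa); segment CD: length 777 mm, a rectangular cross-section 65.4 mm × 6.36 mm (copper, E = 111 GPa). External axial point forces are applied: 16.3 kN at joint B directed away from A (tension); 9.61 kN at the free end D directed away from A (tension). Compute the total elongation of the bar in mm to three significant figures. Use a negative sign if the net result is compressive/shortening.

0.227 mm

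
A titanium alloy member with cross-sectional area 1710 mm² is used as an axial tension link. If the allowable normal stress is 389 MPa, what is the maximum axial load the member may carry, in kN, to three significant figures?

665 kN

P_max = σ_allow · A = 389 · 1710 = 665200 N = 665.2 kN.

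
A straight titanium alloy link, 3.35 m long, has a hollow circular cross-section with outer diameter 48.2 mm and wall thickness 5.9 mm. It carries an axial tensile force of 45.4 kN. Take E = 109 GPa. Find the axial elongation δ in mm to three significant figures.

A = 784 mm².
δ_mech = NL/(AE) = 45400·3350/(784·109000) = 1.78 mm.

1.78 mm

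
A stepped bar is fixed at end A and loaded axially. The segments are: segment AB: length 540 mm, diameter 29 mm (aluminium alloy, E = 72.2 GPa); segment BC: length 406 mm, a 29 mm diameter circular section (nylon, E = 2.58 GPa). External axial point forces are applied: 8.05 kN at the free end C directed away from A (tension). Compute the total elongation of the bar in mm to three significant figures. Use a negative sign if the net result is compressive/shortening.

2.01 mm

Internal axial forces (sectioning from the free end, tension +): N_BC = 8.05 kN, N_AB = 8.05 kN.
A_AB = 660.5 mm².
A_BC = 660.5 mm².
δ_AB = 8050·540/(660.5·72200) = 0.09115 mm
δ_BC = 8050·406/(660.5·2580) = 1.918 mm
δ = Σδ_i = 2.009 mm.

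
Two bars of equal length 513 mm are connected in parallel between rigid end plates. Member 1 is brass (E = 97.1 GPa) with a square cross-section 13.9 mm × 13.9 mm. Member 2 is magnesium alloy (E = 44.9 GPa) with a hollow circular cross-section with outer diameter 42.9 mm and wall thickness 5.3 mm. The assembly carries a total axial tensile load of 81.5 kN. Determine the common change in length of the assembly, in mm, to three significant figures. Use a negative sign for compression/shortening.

A_1 = 193.2 mm².
A_2 = 626.1 mm².
Equal strain + equilibrium ⇒ each member carries load in proportion to AE: A₁E₁ = 18760000 N, A₂E₂ = 28110000 N, ΣAE = 46870000 N.
δ = PL/ΣAE = 81500·513/46870000 = 0.892 mm.

0.892 mm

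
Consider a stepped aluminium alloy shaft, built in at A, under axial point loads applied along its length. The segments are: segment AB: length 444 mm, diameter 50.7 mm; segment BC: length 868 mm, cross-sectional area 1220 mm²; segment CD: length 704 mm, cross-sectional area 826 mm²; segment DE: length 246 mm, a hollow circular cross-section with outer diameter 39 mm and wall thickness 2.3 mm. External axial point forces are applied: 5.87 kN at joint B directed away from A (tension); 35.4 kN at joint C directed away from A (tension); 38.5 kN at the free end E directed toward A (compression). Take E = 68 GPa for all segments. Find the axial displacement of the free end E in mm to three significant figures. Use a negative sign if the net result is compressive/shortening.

-1.03 mm

Internal axial forces (sectioning from the free end, tension +): N_DE = -38.5 kN, N_CD = -38.5 kN, N_BC = -3.1 kN, N_AB = 2.77 kN.
A_AB = 2019 mm².
A_DE = 265.2 mm².
δ_AB = 2770·444/(2019·68000) = 0.008959 mm
δ_BC = -3100·868/(1220·68000) = -0.03243 mm
δ_CD = -38500·704/(826·68000) = -0.4826 mm
δ_DE = -38500·246/(265.2·68000) = -0.5252 mm
δ = Σδ_i = -1.031 mm.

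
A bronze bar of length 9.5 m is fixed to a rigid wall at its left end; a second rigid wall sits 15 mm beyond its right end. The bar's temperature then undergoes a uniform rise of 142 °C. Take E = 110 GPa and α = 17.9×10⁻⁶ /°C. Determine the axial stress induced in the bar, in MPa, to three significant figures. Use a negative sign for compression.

-106 MPa

Free thermal expansion αLΔT = 17.9e-6 · 9500 · 142 = 24.15 mm.
The walls engage after the gap closes; constrained expansion = 24.15 − 15 = 9.147 mm.
The walls impose strain ε = −(9.147)/9500 = -9.6285e-04; σ = Eε = 110000 · -9.6285e-04 = -105.9 MPa.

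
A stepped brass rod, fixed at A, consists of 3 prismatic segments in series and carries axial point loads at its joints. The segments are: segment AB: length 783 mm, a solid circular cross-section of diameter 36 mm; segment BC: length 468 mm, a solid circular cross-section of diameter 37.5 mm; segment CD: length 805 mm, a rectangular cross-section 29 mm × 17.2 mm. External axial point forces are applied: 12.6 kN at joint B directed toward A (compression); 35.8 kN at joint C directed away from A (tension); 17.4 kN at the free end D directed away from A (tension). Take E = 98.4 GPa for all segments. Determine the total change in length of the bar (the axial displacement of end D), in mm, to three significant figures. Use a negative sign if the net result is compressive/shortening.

Internal axial forces (sectioning from the free end, tension +): N_CD = 17.4 kN, N_BC = 53.2 kN, N_AB = 40.6 kN.
A_AB = 1018 mm².
A_BC = 1104 mm².
A_CD = 498.8 mm².
δ_AB = 40600·783/(1018·98400) = 0.3174 mm
δ_BC = 53200·468/(1104·98400) = 0.2291 mm
δ_CD = 17400·805/(498.8·98400) = 0.2854 mm
δ = Σδ_i = 0.8319 mm.

0.832 mm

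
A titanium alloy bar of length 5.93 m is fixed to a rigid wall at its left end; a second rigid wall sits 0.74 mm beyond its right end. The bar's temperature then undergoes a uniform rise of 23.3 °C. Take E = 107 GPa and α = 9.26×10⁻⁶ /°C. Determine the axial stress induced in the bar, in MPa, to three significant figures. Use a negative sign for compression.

Free thermal expansion αLΔT = 9.26e-6 · 5930 · 23.3 = 1.279 mm.
The walls engage after the gap closes; constrained expansion = 1.279 − 0.74 = 0.5394 mm.
The walls impose strain ε = −(0.5394)/5930 = -9.0969e-05; σ = Eε = 107000 · -9.0969e-05 = -9.734 MPa.

-9.73 MPa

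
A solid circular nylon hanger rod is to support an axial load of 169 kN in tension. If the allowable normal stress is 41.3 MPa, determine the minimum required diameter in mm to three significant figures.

72.2 mm

Required area A ≥ P/σ_allow = 169000/41.3 = 4092 mm².
For a solid circular section, d ≥ √(4A/π) = 72.18 mm.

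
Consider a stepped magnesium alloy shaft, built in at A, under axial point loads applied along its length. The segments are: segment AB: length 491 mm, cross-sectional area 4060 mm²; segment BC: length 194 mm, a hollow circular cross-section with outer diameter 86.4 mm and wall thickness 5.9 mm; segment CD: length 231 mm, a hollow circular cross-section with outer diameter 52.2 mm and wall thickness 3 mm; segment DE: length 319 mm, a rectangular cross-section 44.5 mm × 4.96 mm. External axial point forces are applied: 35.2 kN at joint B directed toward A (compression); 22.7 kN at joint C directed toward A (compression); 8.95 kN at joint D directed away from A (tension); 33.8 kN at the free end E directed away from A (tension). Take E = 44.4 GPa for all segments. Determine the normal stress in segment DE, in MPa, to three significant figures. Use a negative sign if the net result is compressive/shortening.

153 MPa

Internal axial forces (sectioning from the free end, tension +): N_DE = 33.8 kN, N_CD = 42.75 kN, N_BC = 20.05 kN, N_AB = -15.15 kN.
A_DE = 220.7 mm².
σ_DE = N_DE/A_DE = 33800/220.7 = 153.1 MPa.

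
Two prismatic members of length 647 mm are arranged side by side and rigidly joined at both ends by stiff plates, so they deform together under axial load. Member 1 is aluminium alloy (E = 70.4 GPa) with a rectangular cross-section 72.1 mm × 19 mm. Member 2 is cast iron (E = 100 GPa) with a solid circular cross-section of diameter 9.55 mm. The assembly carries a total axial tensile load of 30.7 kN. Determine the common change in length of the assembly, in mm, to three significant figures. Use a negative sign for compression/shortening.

A_1 = 1370 mm².
A_2 = 71.63 mm².
Equal strain + equilibrium ⇒ each member carries load in proportion to AE: A₁E₁ = 96440000 N, A₂E₂ = 7163000 N, ΣAE = 103600000 N.
δ = PL/ΣAE = 30700·647/103600000 = 0.1917 mm.

0.192 mm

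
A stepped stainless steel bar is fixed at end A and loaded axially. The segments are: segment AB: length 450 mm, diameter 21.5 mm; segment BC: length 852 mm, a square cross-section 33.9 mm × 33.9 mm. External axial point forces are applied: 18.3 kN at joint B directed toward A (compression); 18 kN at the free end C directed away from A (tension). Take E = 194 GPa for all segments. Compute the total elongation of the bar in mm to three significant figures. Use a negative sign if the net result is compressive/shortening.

0.0669 mm

Internal axial forces (sectioning from the free end, tension +): N_BC = 18 kN, N_AB = -0.3 kN.
A_AB = 363.1 mm².
A_BC = 1149 mm².
δ_AB = -300·450/(363.1·194000) = -0.001917 mm
δ_BC = 18000·852/(1149·194000) = 0.06879 mm
δ = Σδ_i = 0.06687 mm.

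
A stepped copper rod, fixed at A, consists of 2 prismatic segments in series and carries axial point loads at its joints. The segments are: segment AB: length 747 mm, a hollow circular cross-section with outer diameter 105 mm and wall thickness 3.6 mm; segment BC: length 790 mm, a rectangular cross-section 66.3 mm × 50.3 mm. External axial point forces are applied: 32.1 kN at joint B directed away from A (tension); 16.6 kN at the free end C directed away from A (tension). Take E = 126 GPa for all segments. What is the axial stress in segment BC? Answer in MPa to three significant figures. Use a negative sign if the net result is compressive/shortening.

4.98 MPa

Internal axial forces (sectioning from the free end, tension +): N_BC = 16.6 kN, N_AB = 48.7 kN.
A_BC = 3335 mm².
σ_BC = N_BC/A_BC = 16600/3335 = 4.978 MPa.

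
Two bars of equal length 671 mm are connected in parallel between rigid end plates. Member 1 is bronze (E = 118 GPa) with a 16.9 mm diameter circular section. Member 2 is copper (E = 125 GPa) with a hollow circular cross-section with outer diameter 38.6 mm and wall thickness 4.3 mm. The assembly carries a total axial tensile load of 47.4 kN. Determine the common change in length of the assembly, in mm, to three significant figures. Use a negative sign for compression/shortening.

A_1 = 224.3 mm².
A_2 = 463.4 mm².
Equal strain + equilibrium ⇒ each member carries load in proportion to AE: A₁E₁ = 26470000 N, A₂E₂ = 57920000 N, ΣAE = 84390000 N.
δ = PL/ΣAE = 47400·671/84390000 = 0.3769 mm.

0.377 mm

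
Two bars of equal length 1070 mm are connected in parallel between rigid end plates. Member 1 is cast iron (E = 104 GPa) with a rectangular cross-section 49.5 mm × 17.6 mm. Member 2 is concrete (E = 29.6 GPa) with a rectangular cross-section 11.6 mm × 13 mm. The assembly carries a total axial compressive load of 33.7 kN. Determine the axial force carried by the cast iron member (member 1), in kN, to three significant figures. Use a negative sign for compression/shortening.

-32.1 kN

A_1 = 871.2 mm².
A_2 = 150.8 mm².
Equal strain + equilibrium ⇒ each member carries load in proportion to AE: A₁E₁ = 90600000 N, A₂E₂ = 4464000 N, ΣAE = 95070000 N.
F₁ = P·A₁E₁/ΣAE = -33700·90600000/95070000 = -32120 N.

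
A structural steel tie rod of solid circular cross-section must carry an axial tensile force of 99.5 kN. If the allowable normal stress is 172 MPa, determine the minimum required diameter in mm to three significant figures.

27.1 mm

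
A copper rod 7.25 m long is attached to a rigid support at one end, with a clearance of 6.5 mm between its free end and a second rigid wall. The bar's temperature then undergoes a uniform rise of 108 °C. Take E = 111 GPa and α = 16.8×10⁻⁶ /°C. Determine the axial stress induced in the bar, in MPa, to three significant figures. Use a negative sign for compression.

-102 MPa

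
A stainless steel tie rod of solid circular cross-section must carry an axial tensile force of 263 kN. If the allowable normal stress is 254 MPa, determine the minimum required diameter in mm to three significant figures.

36.3 mm

Required area A ≥ P/σ_allow = 263000/254 = 1035 mm².
For a solid circular section, d ≥ √(4A/π) = 36.31 mm.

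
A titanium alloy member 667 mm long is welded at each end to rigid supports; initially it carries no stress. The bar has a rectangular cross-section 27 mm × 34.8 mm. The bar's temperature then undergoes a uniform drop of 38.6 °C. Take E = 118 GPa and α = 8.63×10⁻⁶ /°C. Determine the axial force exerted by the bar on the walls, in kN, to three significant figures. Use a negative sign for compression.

Free thermal expansion αLΔT = 8.63e-6 · 667 · -38.6 = -0.2222 mm.
The walls impose strain ε = −(-0.2222)/667 = 3.3312e-04; σ = Eε = 118000 · 3.3312e-04 = 39.31 MPa.
Wall reaction R = σ·A = 39.31·939.6 = 36930 N = 36.93 kN.

36.9 kN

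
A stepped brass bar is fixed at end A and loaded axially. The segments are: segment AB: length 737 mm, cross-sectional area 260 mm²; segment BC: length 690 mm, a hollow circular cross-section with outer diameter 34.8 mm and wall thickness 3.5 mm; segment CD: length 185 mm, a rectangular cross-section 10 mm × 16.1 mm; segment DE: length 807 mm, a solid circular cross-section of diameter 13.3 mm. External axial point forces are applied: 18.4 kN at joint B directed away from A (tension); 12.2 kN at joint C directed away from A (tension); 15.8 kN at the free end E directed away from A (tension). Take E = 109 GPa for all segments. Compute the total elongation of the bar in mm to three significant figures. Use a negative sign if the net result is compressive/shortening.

2.73 mm

Internal axial forces (sectioning from the free end, tension +): N_DE = 15.8 kN, N_CD = 15.8 kN, N_BC = 28 kN, N_AB = 46.4 kN.
A_BC = 344.2 mm².
A_CD = 161 mm².
A_DE = 138.9 mm².
δ_AB = 46400·737/(260·109000) = 1.207 mm
δ_BC = 28000·690/(344.2·109000) = 0.515 mm
δ_CD = 15800·185/(161·109000) = 0.1666 mm
δ_DE = 15800·807/(138.9·109000) = 0.842 mm
δ = Σδ_i = 2.73 mm.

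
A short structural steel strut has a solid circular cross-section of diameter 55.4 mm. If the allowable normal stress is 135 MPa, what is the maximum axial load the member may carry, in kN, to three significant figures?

A = 2411 mm².
P_max = σ_allow · A = 135 · 2411 = 325400 N = 325.4 kN.

325 kN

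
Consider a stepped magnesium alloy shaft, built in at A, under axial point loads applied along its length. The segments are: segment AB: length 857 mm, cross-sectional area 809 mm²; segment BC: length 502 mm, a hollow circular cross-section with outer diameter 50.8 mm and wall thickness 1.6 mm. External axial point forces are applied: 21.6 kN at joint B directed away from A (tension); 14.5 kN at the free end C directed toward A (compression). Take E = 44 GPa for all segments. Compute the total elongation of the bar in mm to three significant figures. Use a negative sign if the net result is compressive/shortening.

Internal axial forces (sectioning from the free end, tension +): N_BC = -14.5 kN, N_AB = 7.1 kN.
A_BC = 247.3 mm².
δ_AB = 7100·857/(809·44000) = 0.1709 mm
δ_BC = -14500·502/(247.3·44000) = -0.6689 mm
δ = Σδ_i = -0.498 mm.

-0.498 mm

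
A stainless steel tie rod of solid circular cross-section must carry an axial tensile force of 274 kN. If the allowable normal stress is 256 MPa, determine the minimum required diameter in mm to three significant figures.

36.9 mm

Required area A ≥ P/σ_allow = 274000/256 = 1070 mm².
For a solid circular section, d ≥ √(4A/π) = 36.92 mm.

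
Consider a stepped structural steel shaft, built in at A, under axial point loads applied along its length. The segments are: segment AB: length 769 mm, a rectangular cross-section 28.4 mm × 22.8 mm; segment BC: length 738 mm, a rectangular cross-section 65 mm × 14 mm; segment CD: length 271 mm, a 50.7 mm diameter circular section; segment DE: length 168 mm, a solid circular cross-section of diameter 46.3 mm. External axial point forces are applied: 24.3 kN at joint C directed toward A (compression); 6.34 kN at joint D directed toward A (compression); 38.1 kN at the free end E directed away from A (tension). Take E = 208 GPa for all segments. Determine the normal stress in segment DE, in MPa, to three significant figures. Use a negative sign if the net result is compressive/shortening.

22.6 MPa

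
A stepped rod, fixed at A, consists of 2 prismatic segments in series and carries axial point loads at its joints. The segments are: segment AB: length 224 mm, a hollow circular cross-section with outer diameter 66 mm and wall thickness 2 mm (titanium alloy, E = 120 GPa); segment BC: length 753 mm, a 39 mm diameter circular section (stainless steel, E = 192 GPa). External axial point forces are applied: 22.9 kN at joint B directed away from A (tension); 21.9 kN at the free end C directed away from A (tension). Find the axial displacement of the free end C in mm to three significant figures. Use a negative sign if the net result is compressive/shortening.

Internal axial forces (sectioning from the free end, tension +): N_BC = 21.9 kN, N_AB = 44.8 kN.
A_AB = 402.1 mm².
A_BC = 1195 mm².
δ_AB = 44800·224/(402.1·120000) = 0.208 mm
δ_BC = 21900·753/(1195·192000) = 0.0719 mm
δ = Σδ_i = 0.2799 mm.

0.280 mm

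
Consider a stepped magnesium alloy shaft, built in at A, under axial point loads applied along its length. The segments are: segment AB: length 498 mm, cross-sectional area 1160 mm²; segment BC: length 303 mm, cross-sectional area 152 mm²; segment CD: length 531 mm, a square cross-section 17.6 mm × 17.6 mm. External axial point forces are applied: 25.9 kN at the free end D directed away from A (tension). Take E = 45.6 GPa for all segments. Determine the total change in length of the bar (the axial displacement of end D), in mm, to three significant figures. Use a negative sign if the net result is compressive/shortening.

Internal axial forces (sectioning from the free end, tension +): N_CD = 25.9 kN, N_BC = 25.9 kN, N_AB = 25.9 kN.
A_CD = 309.8 mm².
δ_AB = 25900·498/(1160·45600) = 0.2438 mm
δ_BC = 25900·303/(152·45600) = 1.132 mm
δ_CD = 25900·531/(309.8·45600) = 0.9737 mm
δ = Σδ_i = 2.35 mm.

2.35 mm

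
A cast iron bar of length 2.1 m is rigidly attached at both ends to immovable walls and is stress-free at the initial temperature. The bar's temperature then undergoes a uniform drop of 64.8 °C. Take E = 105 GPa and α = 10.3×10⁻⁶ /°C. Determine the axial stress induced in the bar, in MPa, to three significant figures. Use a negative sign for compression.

70.1 MPa

Free thermal expansion αLΔT = 10.3e-6 · 2100 · -64.8 = -1.402 mm.
The walls impose strain ε = −(-1.402)/2100 = 6.6744e-04; σ = Eε = 105000 · 6.6744e-04 = 70.08 MPa.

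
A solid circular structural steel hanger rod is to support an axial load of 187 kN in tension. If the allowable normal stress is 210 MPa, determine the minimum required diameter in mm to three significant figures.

Required area A ≥ P/σ_allow = 187000/210 = 890.5 mm².
For a solid circular section, d ≥ √(4A/π) = 33.67 mm.

33.7 mm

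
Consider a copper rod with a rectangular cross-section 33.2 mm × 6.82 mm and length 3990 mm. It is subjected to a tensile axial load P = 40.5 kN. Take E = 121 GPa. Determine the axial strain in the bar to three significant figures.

A = 226.4 mm².
σ = N/A = 178.9 MPa; ε = σ/E = 178.9/121000 = 1.478e-03.

0.00148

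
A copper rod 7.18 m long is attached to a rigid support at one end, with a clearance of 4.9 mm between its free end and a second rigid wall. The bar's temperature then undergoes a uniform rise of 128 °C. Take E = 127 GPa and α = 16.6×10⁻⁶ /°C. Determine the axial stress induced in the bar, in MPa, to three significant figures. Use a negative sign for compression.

-183 MPa

Free thermal expansion αLΔT = 16.6e-6 · 7180 · 128 = 15.26 mm.
The walls engage after the gap closes; constrained expansion = 15.26 − 4.9 = 10.36 mm.
The walls impose strain ε = −(10.36)/7180 = -1.4423e-03; σ = Eε = 127000 · -1.4423e-03 = -183.2 MPa.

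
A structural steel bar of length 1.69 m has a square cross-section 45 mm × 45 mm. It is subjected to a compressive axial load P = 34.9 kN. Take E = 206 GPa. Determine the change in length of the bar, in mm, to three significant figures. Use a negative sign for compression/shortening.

-0.141 mm

A = 2025 mm².
δ_mech = NL/(AE) = -34900·1690/(2025·206000) = -0.1414 mm.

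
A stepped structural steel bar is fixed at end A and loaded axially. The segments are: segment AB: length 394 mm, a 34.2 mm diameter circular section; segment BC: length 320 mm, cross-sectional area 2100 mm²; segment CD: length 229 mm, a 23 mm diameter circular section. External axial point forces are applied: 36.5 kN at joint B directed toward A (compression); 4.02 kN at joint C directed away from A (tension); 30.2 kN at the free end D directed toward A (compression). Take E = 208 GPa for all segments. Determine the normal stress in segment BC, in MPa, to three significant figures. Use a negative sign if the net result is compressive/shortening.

Internal axial forces (sectioning from the free end, tension +): N_CD = -30.2 kN, N_BC = -26.18 kN, N_AB = -62.68 kN.
σ_BC = N_BC/A_BC = -26180/2100 = -12.47 MPa.

-12.5 MPa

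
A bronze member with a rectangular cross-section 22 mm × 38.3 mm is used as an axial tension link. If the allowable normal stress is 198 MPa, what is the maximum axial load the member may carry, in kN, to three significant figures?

167 kN

A = 842.6 mm².
P_max = σ_allow · A = 198 · 842.6 = 166800 N = 166.8 kN.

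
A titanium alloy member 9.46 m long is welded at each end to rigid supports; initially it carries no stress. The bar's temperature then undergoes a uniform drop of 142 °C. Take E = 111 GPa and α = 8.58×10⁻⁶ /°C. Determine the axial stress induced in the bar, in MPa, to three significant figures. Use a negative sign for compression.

135 MPa

Free thermal expansion αLΔT = 8.58e-6 · 9460 · -142 = -11.53 mm.
The walls impose strain ε = −(-11.53)/9460 = 1.2184e-03; σ = Eε = 111000 · 1.2184e-03 = 135.2 MPa.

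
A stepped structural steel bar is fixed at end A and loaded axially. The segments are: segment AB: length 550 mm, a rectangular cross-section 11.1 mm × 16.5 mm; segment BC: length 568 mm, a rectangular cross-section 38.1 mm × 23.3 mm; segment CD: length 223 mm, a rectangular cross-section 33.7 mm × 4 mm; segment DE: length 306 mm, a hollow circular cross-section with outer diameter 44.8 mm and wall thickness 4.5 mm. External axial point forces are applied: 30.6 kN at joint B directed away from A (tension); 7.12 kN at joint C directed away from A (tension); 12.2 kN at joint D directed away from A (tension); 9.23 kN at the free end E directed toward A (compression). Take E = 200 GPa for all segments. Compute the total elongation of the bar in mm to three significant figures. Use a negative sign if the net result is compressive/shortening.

0.643 mm

Internal axial forces (sectioning from the free end, tension +): N_DE = -9.23 kN, N_CD = 2.97 kN, N_BC = 10.09 kN, N_AB = 40.69 kN.
A_AB = 183.2 mm².
A_BC = 887.7 mm².
A_CD = 134.8 mm².
A_DE = 569.7 mm².
δ_AB = 40690·550/(183.2·200000) = 0.611 mm
δ_BC = 10090·568/(887.7·200000) = 0.03228 mm
δ_CD = 2970·223/(134.8·200000) = 0.02457 mm
δ_DE = -9230·306/(569.7·200000) = -0.02479 mm
δ = Σδ_i = 0.643 mm.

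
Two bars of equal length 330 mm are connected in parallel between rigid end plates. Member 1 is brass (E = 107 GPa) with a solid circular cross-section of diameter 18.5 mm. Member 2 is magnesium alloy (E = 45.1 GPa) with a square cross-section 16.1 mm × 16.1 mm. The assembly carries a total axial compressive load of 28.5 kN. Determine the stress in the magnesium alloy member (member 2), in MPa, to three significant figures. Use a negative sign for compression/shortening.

A_1 = 268.8 mm².
A_2 = 259.2 mm².
Equal strain + equilibrium ⇒ each member carries load in proportion to AE: A₁E₁ = 28760000 N, A₂E₂ = 11690000 N, ΣAE = 40450000 N.
σ₂ = P·E₂/ΣAE = -28500·45100/40450000 = -31.77 MPa.

-31.8 MPa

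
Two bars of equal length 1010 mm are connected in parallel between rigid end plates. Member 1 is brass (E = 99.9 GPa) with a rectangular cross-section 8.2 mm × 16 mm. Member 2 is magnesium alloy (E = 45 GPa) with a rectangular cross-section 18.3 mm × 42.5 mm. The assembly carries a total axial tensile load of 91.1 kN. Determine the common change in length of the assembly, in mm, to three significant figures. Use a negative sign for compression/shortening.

A_1 = 131.2 mm².
A_2 = 777.8 mm².
Equal strain + equilibrium ⇒ each member carries load in proportion to AE: A₁E₁ = 13110000 N, A₂E₂ = 35000000 N, ΣAE = 48110000 N.
δ = PL/ΣAE = 91100·1010/48110000 = 1.913 mm.

1.91 mm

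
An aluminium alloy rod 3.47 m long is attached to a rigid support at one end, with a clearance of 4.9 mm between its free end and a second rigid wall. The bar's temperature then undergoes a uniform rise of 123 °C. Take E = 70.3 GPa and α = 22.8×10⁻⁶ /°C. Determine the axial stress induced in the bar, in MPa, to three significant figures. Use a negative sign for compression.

-97.9 MPa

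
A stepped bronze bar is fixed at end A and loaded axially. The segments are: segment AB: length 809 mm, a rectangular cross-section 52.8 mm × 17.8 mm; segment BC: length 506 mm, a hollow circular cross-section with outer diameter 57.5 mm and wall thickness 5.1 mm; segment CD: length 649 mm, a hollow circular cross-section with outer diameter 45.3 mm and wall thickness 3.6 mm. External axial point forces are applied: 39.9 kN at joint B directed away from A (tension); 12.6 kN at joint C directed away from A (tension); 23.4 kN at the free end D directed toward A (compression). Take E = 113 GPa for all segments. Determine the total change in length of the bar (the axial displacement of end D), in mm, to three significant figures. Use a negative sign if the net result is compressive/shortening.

-0.121 mm

Internal axial forces (sectioning from the free end, tension +): N_CD = -23.4 kN, N_BC = -10.8 kN, N_AB = 29.1 kN.
A_AB = 939.8 mm².
A_BC = 839.6 mm².
A_CD = 471.6 mm².
δ_AB = 29100·809/(939.8·113000) = 0.2217 mm
δ_BC = -10800·506/(839.6·113000) = -0.0576 mm
δ_CD = -23400·649/(471.6·113000) = -0.285 mm
δ = Σδ_i = -0.1209 mm.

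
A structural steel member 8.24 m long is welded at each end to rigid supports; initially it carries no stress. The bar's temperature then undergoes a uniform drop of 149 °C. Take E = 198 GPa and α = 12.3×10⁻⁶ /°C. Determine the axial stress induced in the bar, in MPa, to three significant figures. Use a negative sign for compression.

Free thermal expansion αLΔT = 12.3e-6 · 8240 · -149 = -15.1 mm.
The walls impose strain ε = −(-15.1)/8240 = 1.8327e-03; σ = Eε = 198000 · 1.8327e-03 = 362.9 MPa.

363 MPa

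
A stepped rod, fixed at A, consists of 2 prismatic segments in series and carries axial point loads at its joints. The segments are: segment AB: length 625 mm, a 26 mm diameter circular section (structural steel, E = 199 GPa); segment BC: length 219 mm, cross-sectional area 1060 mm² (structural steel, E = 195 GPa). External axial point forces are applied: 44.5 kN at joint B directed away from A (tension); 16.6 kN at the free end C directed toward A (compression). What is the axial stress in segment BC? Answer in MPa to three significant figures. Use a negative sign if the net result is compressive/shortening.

-15.7 MPa

Internal axial forces (sectioning from the free end, tension +): N_BC = -16.6 kN, N_AB = 27.9 kN.
σ_BC = N_BC/A_BC = -16600/1060 = -15.66 MPa.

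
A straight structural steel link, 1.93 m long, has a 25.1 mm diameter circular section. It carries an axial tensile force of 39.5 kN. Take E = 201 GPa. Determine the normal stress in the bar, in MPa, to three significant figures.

79.8 MPa

A = 494.8 mm².
σ = N/A = 39500/494.8 = 79.83 MPa.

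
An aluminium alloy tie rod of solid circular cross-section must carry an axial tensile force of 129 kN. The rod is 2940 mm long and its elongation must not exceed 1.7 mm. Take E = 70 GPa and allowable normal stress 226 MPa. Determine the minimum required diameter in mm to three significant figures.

63.7 mm

Required area A ≥ P/σ_allow = 129000/226 = 570.8 mm².
For a solid circular section, d ≥ √(4A/π) = 26.96 mm.
Elongation limit: A ≥ PL/(Eδ_allow) = 129000·2940/(70000·1.7) = 3187 mm² ⇒ d ≥ 63.7 mm.
The elongation limit governs.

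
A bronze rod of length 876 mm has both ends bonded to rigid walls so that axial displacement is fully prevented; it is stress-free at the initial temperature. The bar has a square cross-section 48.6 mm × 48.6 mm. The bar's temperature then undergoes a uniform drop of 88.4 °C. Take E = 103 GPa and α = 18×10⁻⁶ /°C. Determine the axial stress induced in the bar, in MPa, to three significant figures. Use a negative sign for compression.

164 MPa

Free thermal expansion αLΔT = 18e-6 · 876 · -88.4 = -1.394 mm.
The walls impose strain ε = −(-1.394)/876 = 1.5912e-03; σ = Eε = 103000 · 1.5912e-03 = 163.9 MPa.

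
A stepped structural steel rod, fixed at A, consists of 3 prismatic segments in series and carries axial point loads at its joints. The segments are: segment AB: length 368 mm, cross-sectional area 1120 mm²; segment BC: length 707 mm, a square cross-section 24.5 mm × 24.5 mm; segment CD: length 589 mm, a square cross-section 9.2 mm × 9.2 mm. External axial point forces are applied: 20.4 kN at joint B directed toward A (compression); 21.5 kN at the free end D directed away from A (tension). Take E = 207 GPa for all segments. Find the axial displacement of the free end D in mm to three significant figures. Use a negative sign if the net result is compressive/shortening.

Internal axial forces (sectioning from the free end, tension +): N_CD = 21.5 kN, N_BC = 21.5 kN, N_AB = 1.1 kN.
A_BC = 600.2 mm².
A_CD = 84.64 mm².
δ_AB = 1100·368/(1120·207000) = 0.001746 mm
δ_BC = 21500·707/(600.2·207000) = 0.1223 mm
δ_CD = 21500·589/(84.64·207000) = 0.7228 mm
δ = Σδ_i = 0.8469 mm.

0.847 mm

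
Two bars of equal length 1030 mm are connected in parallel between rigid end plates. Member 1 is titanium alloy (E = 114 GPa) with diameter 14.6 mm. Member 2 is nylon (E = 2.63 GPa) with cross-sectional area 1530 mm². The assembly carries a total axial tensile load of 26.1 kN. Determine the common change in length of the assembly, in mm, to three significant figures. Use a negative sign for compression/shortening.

1.16 mm

A_1 = 167.4 mm².
Equal strain + equilibrium ⇒ each member carries load in proportion to AE: A₁E₁ = 19090000 N, A₂E₂ = 4024000 N, ΣAE = 23110000 N.
δ = PL/ΣAE = 26100·1030/23110000 = 1.163 mm.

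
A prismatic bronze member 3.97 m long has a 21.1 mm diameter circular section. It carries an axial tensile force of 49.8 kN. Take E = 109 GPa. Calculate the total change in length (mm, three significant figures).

5.19 mm

A = 349.7 mm².
δ_mech = NL/(AE) = 49800·3970/(349.7·109000) = 5.187 mm.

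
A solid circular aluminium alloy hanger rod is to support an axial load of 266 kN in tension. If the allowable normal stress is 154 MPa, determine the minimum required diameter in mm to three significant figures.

Required area A ≥ P/σ_allow = 266000/154 = 1727 mm².
For a solid circular section, d ≥ √(4A/π) = 46.9 mm.

46.9 mm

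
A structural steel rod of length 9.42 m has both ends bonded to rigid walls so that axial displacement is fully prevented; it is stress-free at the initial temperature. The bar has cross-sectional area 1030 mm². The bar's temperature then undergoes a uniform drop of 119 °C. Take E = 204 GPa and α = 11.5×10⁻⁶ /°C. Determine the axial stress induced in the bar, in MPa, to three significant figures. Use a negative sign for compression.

279 MPa

Free thermal expansion αLΔT = 11.5e-6 · 9420 · -119 = -12.89 mm.
The walls impose strain ε = −(-12.89)/9420 = 1.3685e-03; σ = Eε = 204000 · 1.3685e-03 = 279.2 MPa.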